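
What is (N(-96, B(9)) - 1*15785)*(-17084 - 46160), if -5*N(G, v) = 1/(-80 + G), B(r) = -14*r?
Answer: 219627422989/220 ≈ 9.9831e+8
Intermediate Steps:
N(G, v) = -1/(5*(-80 + G))
(N(-96, B(9)) - 1*15785)*(-17084 - 46160) = (-1/(-400 + 5*(-96)) - 1*15785)*(-17084 - 46160) = (-1/(-400 - 480) - 15785)*(-63244) = (-1/(-880) - 15785)*(-63244) = (-1*(-1/880) - 15785)*(-63244) = (1/880 - 15785)*(-63244) = -13890799/880*(-63244) = 219627422989/220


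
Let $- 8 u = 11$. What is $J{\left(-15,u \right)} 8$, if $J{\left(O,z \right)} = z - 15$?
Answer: $-131$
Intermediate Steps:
$u = - \frac{11}{8}$ ($u = \left(- \frac{1}{8}\right) 11 = - \frac{11}{8} \approx -1.375$)
$J{\left(O,z \right)} = -15 + z$
$J{\left(-15,u \right)} 8 = \left(-15 - \frac{11}{8}\right) 8 = \left(- \frac{131}{8}\right) 8 = -131$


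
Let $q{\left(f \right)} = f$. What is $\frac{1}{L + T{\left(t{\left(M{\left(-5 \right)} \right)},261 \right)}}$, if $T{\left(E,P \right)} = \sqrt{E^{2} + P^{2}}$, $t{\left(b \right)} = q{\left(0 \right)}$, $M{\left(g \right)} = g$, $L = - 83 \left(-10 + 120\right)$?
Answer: $- \frac{1}{8869} \approx -0.00011275$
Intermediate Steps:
$L = -9130$ ($L = \left(-83\right) 110 = -9130$)
$t{\left(b \right)} = 0$
$\frac{1}{L + T{\left(t{\left(M{\left(-5 \right)} \right)},261 \right)}} = \frac{1}{-9130 + \sqrt{0^{2} + 261^{2}}} = \frac{1}{-9130 + \sqrt{0 + 68121}} = \frac{1}{-9130 + \sqrt{68121}} = \frac{1}{-9130 + 261} = \frac{1}{-8869} = - \frac{1}{8869}$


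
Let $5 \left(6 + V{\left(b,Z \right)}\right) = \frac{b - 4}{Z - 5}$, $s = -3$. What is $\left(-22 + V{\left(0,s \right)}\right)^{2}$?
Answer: $\frac{77841}{100} \approx 778.41$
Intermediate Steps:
$V{\left(b,Z \right)} = -6 + \frac{-4 + b}{5 \left(-5 + Z\right)}$ ($V{\left(b,Z \right)} = -6 + \frac{\left(b - 4\right) \frac{1}{Z - 5}}{5} = -6 + \frac{\left(-4 + b\right) \frac{1}{-5 + Z}}{5} = -6 + \frac{\frac{1}{-5 + Z} \left(-4 + b\right)}{5} = -6 + \frac{-4 + b}{5 \left(-5 + Z\right)}$)
$\left(-22 + V{\left(0,s \right)}\right)^{2} = \left(-22 + \frac{146 + 0 - -90}{5 \left(-5 - 3\right)}\right)^{2} = \left(-22 + \frac{146 + 0 + 90}{5 \left(-8\right)}\right)^{2} = \left(-22 + \frac{1}{5} \left(- \frac{1}{8}\right) 236\right)^{2} = \left(-22 - \frac{59}{10}\right)^{2} = \left(- \frac{279}{10}\right)^{2} = \frac{77841}{100}$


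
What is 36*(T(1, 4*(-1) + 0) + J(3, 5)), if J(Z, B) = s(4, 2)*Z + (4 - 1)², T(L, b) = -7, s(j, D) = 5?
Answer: 612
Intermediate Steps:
J(Z, B) = 9 + 5*Z (J(Z, B) = 5*Z + (4 - 1)² = 5*Z + 3² = 5*Z + 9 = 9 + 5*Z)
36*(T(1, 4*(-1) + 0) + J(3, 5)) = 36*(-7 + (9 + 5*3)) = 36*(-7 + (9 + 15)) = 36*(-7 + 24) = 36*17 = 612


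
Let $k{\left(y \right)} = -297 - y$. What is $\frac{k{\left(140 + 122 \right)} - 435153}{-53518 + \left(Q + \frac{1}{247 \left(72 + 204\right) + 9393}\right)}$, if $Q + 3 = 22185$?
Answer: $\frac{33796001280}{2430576839} \approx 13.905$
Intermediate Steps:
$Q = 22182$ ($Q = -3 + 22185 = 22182$)
$\frac{k{\left(140 + 122 \right)} - 435153}{-53518 + \left(Q + \frac{1}{247 \left(72 + 204\right) + 9393}\right)} = \frac{\left(-297 - \left(140 + 122\right)\right) - 435153}{-53518 + \left(22182 + \frac{1}{247 \left(72 + 204\right) + 9393}\right)} = \frac{\left(-297 - 262\right) - 435153}{-53518 + \left(22182 + \frac{1}{247 \cdot 276 + 9393}\right)} = \frac{\left(-297 - 262\right) - 435153}{-53518 + \left(22182 + \frac{1}{68172 + 9393}\right)} = \frac{-559 - 435153}{-53518 + \left(22182 + \frac{1}{77565}\right)} = - \frac{435712}{-53518 + \left(22182 + \frac{1}{77565}\right)} = - \frac{435712}{-53518 + \frac{1720546831}{77565}} = - \frac{435712}{- \frac{2430576839}{77565}} = \left(-435712\right) \left(- \frac{77565}{2430576839}\right) = \frac{33796001280}{2430576839}$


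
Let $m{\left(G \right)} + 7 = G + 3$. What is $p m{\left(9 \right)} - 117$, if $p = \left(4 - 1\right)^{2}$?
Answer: $-72$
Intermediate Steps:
$p = 9$ ($p = \left(4 - 1\right)^{2} = 3^{2} = 9$)
$m{\left(G \right)} = -4 + G$ ($m{\left(G \right)} = -7 + \left(G + 3\right) = -7 + \left(3 + G\right) = -4 + G$)
$p m{\left(9 \right)} - 117 = 9 \left(-4 + 9\right) - 117 = 9 \cdot 5 - 117 = 45 - 117 = -72$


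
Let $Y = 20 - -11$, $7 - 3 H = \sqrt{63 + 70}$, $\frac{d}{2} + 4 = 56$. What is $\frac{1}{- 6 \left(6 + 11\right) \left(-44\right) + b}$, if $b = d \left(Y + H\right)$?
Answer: $\frac{157}{1245728} + \frac{13 \sqrt{133}}{23668832} \approx 0.00013236$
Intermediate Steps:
$d = 104$ ($d = -8 + 2 \cdot 56 = -8 + 112 = 104$)
$H = \frac{7}{3} - \frac{\sqrt{133}}{3}$ ($H = \frac{7}{3} - \frac{\sqrt{63 + 70}}{3} = \frac{7}{3} - \frac{\sqrt{133}}{3} \approx -1.5109$)
$Y = 31$ ($Y = 20 + 11 = 31$)
$b = \frac{10400}{3} - \frac{104 \sqrt{133}}{3}$ ($b = 104 \left(31 + \left(\frac{7}{3} - \frac{\sqrt{133}}{3}\right)\right) = 104 \left(\frac{100}{3} - \frac{\sqrt{133}}{3}\right) = \frac{10400}{3} - \frac{104 \sqrt{133}}{3} \approx 3066.9$)
$\frac{1}{- 6 \left(6 + 11\right) \left(-44\right) + b} = \frac{1}{- 6 \left(6 + 11\right) \left(-44\right) + \left(\frac{10400}{3} - \frac{104 \sqrt{133}}{3}\right)} = \frac{1}{\left(-6\right) 17 \left(-44\right) + \left(\frac{10400}{3} - \frac{104 \sqrt{133}}{3}\right)} = \frac{1}{\left(-102\right) \left(-44\right) + \left(\frac{10400}{3} - \frac{104 \sqrt{133}}{3}\right)} = \frac{1}{4488 + \left(\frac{10400}{3} - \frac{104 \sqrt{133}}{3}\right)} = \frac{1}{\frac{23864}{3} - \frac{104 \sqrt{133}}{3}}$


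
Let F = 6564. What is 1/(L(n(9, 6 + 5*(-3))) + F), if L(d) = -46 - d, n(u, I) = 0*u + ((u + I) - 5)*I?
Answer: 1/6473 ≈ 0.00015449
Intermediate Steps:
n(u, I) = I*(-5 + I + u) (n(u, I) = 0 + ((I + u) - 5)*I = 0 + (-5 + I + u)*I = 0 + I*(-5 + I + u) = I*(-5 + I + u))
1/(L(n(9, 6 + 5*(-3))) + F) = 1/((-46 - (6 + 5*(-3))*(-5 + (6 + 5*(-3)) + 9)) + 6564) = 1/((-46 - (6 - 15)*(-5 + (6 - 15) + 9)) + 6564) = 1/((-46 - (-9)*(-5 - 9 + 9)) + 6564) = 1/((-46 - (-9)*(-5)) + 6564) = 1/((-46 - 1*45) + 6564) = 1/((-46 - 45) + 6564) = 1/(-91 + 6564) = 1/6473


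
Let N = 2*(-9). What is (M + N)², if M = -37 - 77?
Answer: 17424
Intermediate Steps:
M = -114
N = -18
(M + N)² = (-114 - 18)² = (-132)² = 17424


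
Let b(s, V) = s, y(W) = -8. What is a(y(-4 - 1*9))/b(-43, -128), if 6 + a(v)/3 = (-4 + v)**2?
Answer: -414/43 ≈ -9.6279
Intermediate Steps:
a(v) = -18 + 3*(-4 + v)**2
a(y(-4 - 1*9))/b(-43, -128) = (-18 + 3*(-4 - 8)**2)/(-43) = (-18 + 3*(-12)**2)*(-1/43) = (-18 + 3*144)*(-1/43) = (-18 + 432)*(-1/43) = 414*(-1/43) = -414/43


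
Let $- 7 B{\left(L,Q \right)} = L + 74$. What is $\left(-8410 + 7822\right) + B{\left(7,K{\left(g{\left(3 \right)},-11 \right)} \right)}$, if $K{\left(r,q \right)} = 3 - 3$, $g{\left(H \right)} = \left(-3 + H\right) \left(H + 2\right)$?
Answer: $- \frac{4197}{7} \approx -599.57$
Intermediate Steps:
$g{\left(H \right)} = \left(-3 + H\right) \left(2 + H\right)$
$K{\left(r,q \right)} = 0$
$B{\left(L,Q \right)} = - \frac{74}{7} - \frac{L}{7}$ ($B{\left(L,Q \right)} = - \frac{L + 74}{7} = - \frac{74 + L}{7} = - \frac{74}{7} - \frac{L}{7}$)
$\left(-8410 + 7822\right) + B{\left(7,K{\left(g{\left(3 \right)},-11 \right)} \right)} = \left(-8410 + 7822\right) - \frac{81}{7} = -588 - \frac{81}{7} = - \frac{4197}{7}$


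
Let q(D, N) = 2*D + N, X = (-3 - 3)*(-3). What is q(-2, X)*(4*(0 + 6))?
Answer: 336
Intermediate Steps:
X = 18 (X = -6*(-3) = 18)
q(D, N) = N + 2*D
q(-2, X)*(4*(0 + 6)) = (18 + 2*(-2))*(4*(0 + 6)) = (18 - 4)*(4*6) = 14*24 = 336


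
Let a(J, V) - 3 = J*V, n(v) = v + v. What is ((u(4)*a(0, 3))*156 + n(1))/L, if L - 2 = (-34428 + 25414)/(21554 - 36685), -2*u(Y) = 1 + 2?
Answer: -2647925/9819 ≈ -269.67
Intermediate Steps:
n(v) = 2*v
a(J, V) = 3 + J*V
u(Y) = -3/2 (u(Y) = -(1 + 2)/2 = -½*3 = -3/2)
L = 39276/15131 (L = 2 + (-34428 + 25414)/(21554 - 36685) = 2 - 9014/(-15131) = 2 - 9014*(-1/15131) = 2 + 9014/15131 = 39276/15131 ≈ 2.5957)
((u(4)*a(0, 3))*156 + n(1))/L = (-3*(3 + 0*3)/2*156 + 2*1)/(39276/15131) = (-3*(3 + 0)/2*156 + 2)*(15131/39276) = (-3/2*3*156 + 2)*(15131/39276) = (-9/2*156 + 2)*(15131/39276) = (-702 + 2)*(15131/39276) = -700*15131/39276 = -2647925/9819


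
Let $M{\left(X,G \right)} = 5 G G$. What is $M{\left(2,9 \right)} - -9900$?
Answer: $10305$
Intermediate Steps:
$M{\left(X,G \right)} = 5 G^{2}$
$M{\left(2,9 \right)} - -9900 = 5 \cdot 9^{2} - -9900 = 5 \cdot 81 + 9900 = 405 + 9900 = 10305$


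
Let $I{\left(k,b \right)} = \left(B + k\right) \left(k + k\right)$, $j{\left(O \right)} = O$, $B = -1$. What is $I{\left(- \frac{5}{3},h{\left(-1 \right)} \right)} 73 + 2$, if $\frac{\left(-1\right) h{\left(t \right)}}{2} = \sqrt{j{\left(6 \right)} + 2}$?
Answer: $\frac{5858}{9} \approx 650.89$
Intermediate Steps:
$h{\left(t \right)} = - 4 \sqrt{2}$ ($h{\left(t \right)} = - 2 \sqrt{6 + 2} = - 2 \sqrt{8} = - 2 \cdot 2 \sqrt{2} = - 4 \sqrt{2}$)
$I{\left(k,b \right)} = 2 k \left(-1 + k\right)$ ($I{\left(k,b \right)} = \left(-1 + k\right) \left(k + k\right) = \left(-1 + k\right) 2 k = 2 k \left(-1 + k\right)$)
$I{\left(- \frac{5}{3},h{\left(-1 \right)} \right)} 73 + 2 = 2 \left(- \frac{5}{3}\right) \left(-1 - \frac{5}{3}\right) 73 + 2 = 2 \left(- \frac{5}{3}\right) \left(- \frac{8}{3}\right) 73 + 2 = \frac{80}{9} \cdot 73 + 2 = \frac{5840}{9} + 2 = \frac{5858}{9}$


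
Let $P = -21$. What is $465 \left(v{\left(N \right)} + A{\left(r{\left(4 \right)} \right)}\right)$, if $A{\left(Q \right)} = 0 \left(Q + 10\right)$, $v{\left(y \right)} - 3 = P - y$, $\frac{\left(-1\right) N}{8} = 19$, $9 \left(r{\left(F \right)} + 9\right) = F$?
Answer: $62310$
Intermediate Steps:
$r{\left(F \right)} = -9 + \frac{F}{9}$
$N = -152$ ($N = \left(-8\right) 19 = -152$)
$v{\left(y \right)} = -18 - y$ ($v{\left(y \right)} = 3 - \left(21 + y\right) = -18 - y$)
$A{\left(Q \right)} = 0$ ($A{\left(Q \right)} = 0 \left(10 + Q\right) = 0$)
$465 \left(v{\left(N \right)} + A{\left(r{\left(4 \right)} \right)}\right) = 465 \left(\left(-18 - -152\right) + 0\right) = 465 \left(\left(-18 + 152\right) + 0\right) = 465 \left(134 + 0\right) = 465 \cdot 134 = 62310$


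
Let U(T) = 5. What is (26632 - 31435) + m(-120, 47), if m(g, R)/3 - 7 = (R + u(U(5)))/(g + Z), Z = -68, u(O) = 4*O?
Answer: -899217/188 ≈ -4783.1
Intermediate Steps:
m(g, R) = 21 + 3*(20 + R)/(-68 + g) (m(g, R) = 21 + 3*((R + 4*5)/(g - 68)) = 21 + 3*((R + 20)/(-68 + g)) = 21 + 3*((20 + R)/(-68 + g)) = 21 + 3*(20 + R)/(-68 + g))
(26632 - 31435) + m(-120, 47) = (26632 - 31435) + 3*(-456 + 47 + 7*(-120))/(-68 - 120) = -4803 + 3*(-456 + 47 - 840)/(-188) = -4803 + 3*(-1/188)*(-1249) = -4803 + 3747/188 = -899217/188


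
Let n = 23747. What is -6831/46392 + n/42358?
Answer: 135387221/327512056 ≈ 0.41338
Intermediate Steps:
-6831/46392 + n/42358 = -6831/46392 + 23747/42358 = -6831*1/46392 + 23747*(1/42358) = -2277/15464 + 23747/42358 = 135387221/327512056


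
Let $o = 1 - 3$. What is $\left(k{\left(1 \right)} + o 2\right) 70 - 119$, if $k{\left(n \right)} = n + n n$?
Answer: $-259$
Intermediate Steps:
$o = -2$ ($o = 1 - 3 = -2$)
$k{\left(n \right)} = n + n^{2}$
$\left(k{\left(1 \right)} + o 2\right) 70 - 119 = \left(1 \left(1 + 1\right) - 4\right) 70 - 119 = \left(1 \cdot 2 - 4\right) 70 - 119 = \left(2 - 4\right) 70 - 119 = \left(-2\right) 70 - 119 = -140 - 119 = -259$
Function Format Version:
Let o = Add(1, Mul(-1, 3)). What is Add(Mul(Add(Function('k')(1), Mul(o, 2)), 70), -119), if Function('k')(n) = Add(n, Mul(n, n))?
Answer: -259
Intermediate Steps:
o = -2 (o = Add(1, -3) = -2)
Function('k')(n) = Add(n, Pow(n, 2))
Add(Mul(Add(Function('k')(1), Mul(o, 2)), 70), -119) = Add(Mul(Add(Mul(1, Add(1, 1)), Mul(-2, 2)), 70), -119) = Add(Mul(Add(Mul(1, 2), -4), 70), -119) = Add(Mul(Add(2, -4), 70), -119) = Add(Mul(-2, 70), -119) = Add(-140, -119) = -259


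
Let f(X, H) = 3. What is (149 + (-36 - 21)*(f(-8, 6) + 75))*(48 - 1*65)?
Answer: 73049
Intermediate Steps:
(149 + (-36 - 21)*(f(-8, 6) + 75))*(48 - 1*65) = (149 + (-36 - 21)*(3 + 75))*(48 - 1*65) = (149 - 57*78)*(48 - 65) = (149 - 4446)*(-17) = -4297*(-17) = 73049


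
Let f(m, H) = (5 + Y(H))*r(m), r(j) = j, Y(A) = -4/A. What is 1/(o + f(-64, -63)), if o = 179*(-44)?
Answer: -63/516604 ≈ -0.00012195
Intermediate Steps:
f(m, H) = m*(5 - 4/H) (f(m, H) = (5 - 4/H)*m = m*(5 - 4/H))
o = -7876
1/(o + f(-64, -63)) = 1/(-7876 - 64*(-4 + 5*(-63))/(-63)) = 1/(-7876 - 64*(-1/63)*(-4 - 315)) = 1/(-7876 - 64*(-1/63)*(-319)) = 1/(-7876 - 20416/63) = 1/(-516604/63) = -63/516604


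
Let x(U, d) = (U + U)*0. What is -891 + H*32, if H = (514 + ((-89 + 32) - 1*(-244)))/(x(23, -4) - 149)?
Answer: -155191/149 ≈ -1041.6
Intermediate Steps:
x(U, d) = 0 (x(U, d) = (2*U)*0 = 0)
H = -701/149 (H = (514 + ((-89 + 32) - 1*(-244)))/(0 - 149) = (514 + (-57 + 244))/(-149) = (514 + 187)*(-1/149) = 701*(-1/149) = -701/149 ≈ -4.7047)
-891 + H*32 = -891 - 701/149*32 = -891 - 22432/149 = -155191/149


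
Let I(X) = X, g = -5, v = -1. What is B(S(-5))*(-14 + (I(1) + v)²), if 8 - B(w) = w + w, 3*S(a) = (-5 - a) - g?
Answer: -196/3 ≈ -65.333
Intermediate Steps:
S(a) = -a/3 (S(a) = ((-5 - a) - 1*(-5))/3 = ((-5 - a) + 5)/3 = (-a)/3 = -a/3)
B(w) = 8 - 2*w (B(w) = 8 - (w + w) = 8 - 2*w)
B(S(-5))*(-14 + (I(1) + v)²) = (8 - (-2)*(-5)/3)*(-14 + (1 - 1)²) = (8 - 2*5/3)*(-14 + 0²) = (8 - 10/3)*(-14 + 0) = (14/3)*(-14) = -196/3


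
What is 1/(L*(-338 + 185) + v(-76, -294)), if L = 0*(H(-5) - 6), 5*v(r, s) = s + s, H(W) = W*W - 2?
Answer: -5/588 ≈ -0.0085034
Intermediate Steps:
H(W) = -2 + W² (H(W) = W² - 2 = -2 + W²)
v(r, s) = 2*s/5 (v(r, s) = (s + s)/5 = (2*s)/5 = 2*s/5)
L = 0 (L = 0*((-2 + (-5)²) - 6) = 0*((-2 + 25) - 6) = 0*(23 - 6) = 0*17 = 0)
1/(L*(-338 + 185) + v(-76, -294)) = 1/(0*(-338 + 185) + (⅖)*(-294)) = 1/(0*(-153) - 588/5) = 1/(0 - 588/5) = 1/(-588/5) = -5/588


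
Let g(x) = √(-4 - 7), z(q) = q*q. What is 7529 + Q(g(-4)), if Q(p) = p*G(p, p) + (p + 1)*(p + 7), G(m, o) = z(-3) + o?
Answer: 7514 + 17*I*√11 ≈ 7514.0 + 56.383*I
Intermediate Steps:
z(q) = q²
G(m, o) = 9 + o (G(m, o) = (-3)² + o = 9 + o)
g(x) = I*√11 (g(x) = √(-11) = I*√11)
Q(p) = p*(9 + p) + (1 + p)*(7 + p) (Q(p) = p*(9 + p) + (p + 1)*(p + 7) = p*(9 + p) + (1 + p)*(7 + p))
7529 + Q(g(-4)) = 7529 + (7 + 2*(I*√11)² + 17*(I*√11)) = 7529 + (7 + 2*(-11) + 17*I*√11) = 7529 + (7 - 22 + 17*I*√11) = 7529 + (-15 + 17*I*√11) = 7514 + 17*I*√11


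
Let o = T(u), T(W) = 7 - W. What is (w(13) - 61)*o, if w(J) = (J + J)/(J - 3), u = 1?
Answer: -1752/5 ≈ -350.40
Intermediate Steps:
w(J) = 2*J/(-3 + J) (w(J) = (2*J)/(-3 + J) = 2*J/(-3 + J))
o = 6 (o = 7 - 1*1 = 7 - 1 = 6)
(w(13) - 61)*o = (2*13/(-3 + 13) - 61)*6 = (2*13/10 - 61)*6 = (2*13*(⅒) - 61)*6 = (13/5 - 61)*6 = -292/5*6 = -1752/5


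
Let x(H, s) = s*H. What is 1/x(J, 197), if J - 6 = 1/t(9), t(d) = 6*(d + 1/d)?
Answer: 164/194439 ≈ 0.00084345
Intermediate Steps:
t(d) = 6*d + 6/d
J = 987/164 (J = 6 + 1/(6*9 + 6/9) = 6 + 1/(54 + 6*(⅑)) = 6 + 1/(54 + ⅔) = 6 + 1/(164/3) = 6 + 3/164 = 987/164 ≈ 6.0183)
x(H, s) = H*s
1/x(J, 197) = 1/((987/164)*197) = 1/(194439/164) = 164/194439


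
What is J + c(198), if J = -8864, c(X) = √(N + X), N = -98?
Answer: -8854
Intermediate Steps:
c(X) = √(-98 + X)
J + c(198) = -8864 + √(-98 + 198) = -8864 + √100 = -8864 + 10 = -8854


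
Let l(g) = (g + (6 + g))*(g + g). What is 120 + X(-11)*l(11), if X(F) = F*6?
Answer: -40536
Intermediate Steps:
l(g) = 2*g*(6 + 2*g) (l(g) = (6 + 2*g)*(2*g) = 2*g*(6 + 2*g))
X(F) = 6*F
120 + X(-11)*l(11) = 120 + (6*(-11))*(4*11*(3 + 11)) = 120 - 264*11*14 = 120 - 66*616 = 120 - 40656 = -40536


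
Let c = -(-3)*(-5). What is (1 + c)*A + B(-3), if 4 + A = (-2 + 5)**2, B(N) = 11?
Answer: -59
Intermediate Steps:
A = 5 (A = -4 + (-2 + 5)**2 = -4 + 3**2 = -4 + 9 = 5)
c = -15 (c = -3*5 = -15)
(1 + c)*A + B(-3) = (1 - 15)*5 + 11 = -14*5 + 11 = -70 + 11 = -59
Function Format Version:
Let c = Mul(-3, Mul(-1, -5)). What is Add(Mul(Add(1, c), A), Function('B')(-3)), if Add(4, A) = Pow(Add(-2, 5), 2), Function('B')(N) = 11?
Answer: -59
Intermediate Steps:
A = 5 (A = Add(-4, Pow(Add(-2, 5), 2)) = Add(-4, Pow(3, 2)) = Add(-4, 9) = 5)
c = -15 (c = Mul(-3, 5) = -15)
Add(Mul(Add(1, c), A), Function('B')(-3)) = Add(Mul(Add(1, -15), 5), 11) = Add(Mul(-14, 5), 11) = Add(-70, 11) = -59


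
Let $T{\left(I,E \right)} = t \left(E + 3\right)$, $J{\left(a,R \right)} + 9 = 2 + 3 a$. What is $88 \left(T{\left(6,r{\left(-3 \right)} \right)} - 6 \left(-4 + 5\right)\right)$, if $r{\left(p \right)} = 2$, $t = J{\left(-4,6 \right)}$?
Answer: $-8888$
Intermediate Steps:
$J{\left(a,R \right)} = -7 + 3 a$ ($J{\left(a,R \right)} = -9 + \left(2 + 3 a\right) = -7 + 3 a$)
$t = -19$ ($t = -7 + 3 \left(-4\right) = -7 - 12 = -19$)
$T{\left(I,E \right)} = -57 - 19 E$ ($T{\left(I,E \right)} = - 19 \left(E + 3\right) = - 19 \left(3 + E\right) = -57 - 19 E$)
$88 \left(T{\left(6,r{\left(-3 \right)} \right)} - 6 \left(-4 + 5\right)\right) = 88 \left(\left(-57 - 38\right) - 6 \left(-4 + 5\right)\right) = 88 \left(\left(-57 - 38\right) - 6\right) = 88 \left(-95 - 6\right) = 88 \left(-101\right) = -8888$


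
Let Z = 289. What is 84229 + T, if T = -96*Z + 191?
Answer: 56676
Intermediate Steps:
T = -27553 (T = -96*289 + 191 = -27744 + 191 = -27553)
84229 + T = 84229 - 27553 = 56676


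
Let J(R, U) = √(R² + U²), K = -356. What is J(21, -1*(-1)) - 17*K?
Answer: 6052 + √442 ≈ 6073.0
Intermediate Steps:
J(21, -1*(-1)) - 17*K = √(21² + (-1*(-1))²) - 17*(-356) = √(441 + 1²) + 6052 = √(441 + 1) + 6052 = √442 + 6052 = 6052 + √442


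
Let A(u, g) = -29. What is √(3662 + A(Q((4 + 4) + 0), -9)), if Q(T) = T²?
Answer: √3633 ≈ 60.274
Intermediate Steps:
√(3662 + A(Q((4 + 4) + 0), -9)) = √(3662 - 29) = √3633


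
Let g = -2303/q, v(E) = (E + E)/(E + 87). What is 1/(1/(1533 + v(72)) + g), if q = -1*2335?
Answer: 189828495/187350746 ≈ 1.0132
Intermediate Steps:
v(E) = 2*E/(87 + E) (v(E) = (2*E)/(87 + E) = 2*E/(87 + E))
q = -2335
g = 2303/2335 (g = -2303/(-2335) = -2303*(-1/2335) = 2303/2335 ≈ 0.98630)
1/(1/(1533 + v(72)) + g) = 1/(1/(1533 + 2*72/(87 + 72)) + 2303/2335) = 1/(1/(1533 + 2*72/159) + 2303/2335) = 1/(1/(1533 + 2*72*(1/159)) + 2303/2335) = 1/(1/(1533 + 48/53) + 2303/2335) = 1/(1/(81297/53) + 2303/2335) = 1/(53/81297 + 2303/2335) = 1/(187350746/189828495) = 189828495/187350746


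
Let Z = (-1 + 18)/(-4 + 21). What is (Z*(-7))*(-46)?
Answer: 322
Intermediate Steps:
Z = 1 (Z = 17/17 = 17*(1/17) = 1)
(Z*(-7))*(-46) = (1*(-7))*(-46) = -7*(-46) = 322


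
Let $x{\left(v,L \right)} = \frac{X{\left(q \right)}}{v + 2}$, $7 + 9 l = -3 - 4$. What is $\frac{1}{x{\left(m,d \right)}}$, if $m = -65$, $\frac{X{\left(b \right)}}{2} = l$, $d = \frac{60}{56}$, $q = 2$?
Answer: $\frac{81}{4} \approx 20.25$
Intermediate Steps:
$d = \frac{15}{14}$ ($d = 60 \cdot \frac{1}{56} = \frac{15}{14} \approx 1.0714$)
$l = - \frac{14}{9}$ ($l = - \frac{7}{9} + \frac{-3 - 4}{9} = - \frac{7}{9} + \frac{1}{9} \left(-7\right) = - \frac{7}{9} - \frac{7}{9} = - \frac{14}{9} \approx -1.5556$)
$X{\left(b \right)} = - \frac{28}{9}$ ($X{\left(b \right)} = 2 \left(- \frac{14}{9}\right) = - \frac{28}{9}$)
$x{\left(v,L \right)} = - \frac{28}{9 \left(2 + v\right)}$ ($x{\left(v,L \right)} = - \frac{28}{9 \left(v + 2\right)} = - \frac{28}{9 \left(2 + v\right)}$)
$\frac{1}{x{\left(m,d \right)}} = \frac{1}{\left(-28\right) \frac{1}{18 + 9 \left(-65\right)}} = \frac{1}{\left(-28\right) \frac{1}{18 - 585}} = \frac{1}{\left(-28\right) \frac{1}{-567}} = \frac{1}{\left(-28\right) \left(- \frac{1}{567}\right)} = \frac{1}{\frac{4}{81}} = \frac{81}{4}$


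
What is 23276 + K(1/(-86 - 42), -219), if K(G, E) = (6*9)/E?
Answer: 1699130/73 ≈ 23276.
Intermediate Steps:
K(G, E) = 54/E
23276 + K(1/(-86 - 42), -219) = 23276 + 54/(-219) = 23276 + 54*(-1/219) = 23276 - 18/73 = 1699130/73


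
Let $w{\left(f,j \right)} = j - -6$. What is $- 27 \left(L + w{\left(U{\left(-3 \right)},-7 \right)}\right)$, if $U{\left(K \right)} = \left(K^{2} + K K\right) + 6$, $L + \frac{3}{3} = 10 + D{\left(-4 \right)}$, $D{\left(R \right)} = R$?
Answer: $-108$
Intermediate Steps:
$L = 5$ ($L = -1 + \left(10 - 4\right) = -1 + 6 = 5$)
$U{\left(K \right)} = 6 + 2 K^{2}$ ($U{\left(K \right)} = \left(K^{2} + K^{2}\right) + 6 = 2 K^{2} + 6 = 6 + 2 K^{2}$)
$w{\left(f,j \right)} = 6 + j$ ($w{\left(f,j \right)} = j + 6 = 6 + j$)
$- 27 \left(L + w{\left(U{\left(-3 \right)},-7 \right)}\right) = - 27 \left(5 + \left(6 - 7\right)\right) = - 27 \left(5 - 1\right) = \left(-27\right) 4 = -108$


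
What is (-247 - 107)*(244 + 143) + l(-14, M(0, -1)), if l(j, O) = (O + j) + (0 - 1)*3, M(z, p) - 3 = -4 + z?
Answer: -137016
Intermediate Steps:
M(z, p) = -1 + z (M(z, p) = 3 + (-4 + z) = -1 + z)
l(j, O) = -3 + O + j (l(j, O) = (O + j) - 1*3 = (O + j) - 3 = -3 + O + j)
(-247 - 107)*(244 + 143) + l(-14, M(0, -1)) = (-247 - 107)*(244 + 143) + (-3 + (-1 + 0) - 14) = -354*387 + (-3 - 1 - 14) = -136998 - 18 = -137016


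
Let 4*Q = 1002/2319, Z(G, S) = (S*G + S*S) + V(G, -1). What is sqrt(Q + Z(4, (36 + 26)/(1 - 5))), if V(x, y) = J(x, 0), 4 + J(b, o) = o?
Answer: sqrt(416735895)/1546 ≈ 13.204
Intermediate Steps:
J(b, o) = -4 + o
V(x, y) = -4 (V(x, y) = -4 + 0 = -4)
Z(G, S) = -4 + S**2 + G*S (Z(G, S) = (S*G + S*S) - 4 = (G*S + S**2) - 4 = (S**2 + G*S) - 4 = -4 + S**2 + G*S)
Q = 167/1546 (Q = (1002/2319)/4 = (1002*(1/2319))/4 = (1/4)*(334/773) = 167/1546 ≈ 0.10802)
sqrt(Q + Z(4, (36 + 26)/(1 - 5))) = sqrt(167/1546 + (-4 + ((36 + 26)/(1 - 5))**2 + 4*((36 + 26)/(1 - 5)))) = sqrt(167/1546 + (-4 + (62/(-4))**2 + 4*(62/(-4)))) = sqrt(167/1546 + (-4 + (62*(-1/4))**2 + 4*(62*(-1/4)))) = sqrt(167/1546 + (-4 + (-31/2)**2 + 4*(-31/2))) = sqrt(167/1546 + (-4 + 961/4 - 62)) = sqrt(167/1546 + 697/4) = sqrt(539115/3092) = sqrt(416735895)/1546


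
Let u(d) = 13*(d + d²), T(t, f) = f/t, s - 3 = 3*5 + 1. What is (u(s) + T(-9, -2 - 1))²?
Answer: 219662041/9 ≈ 2.4407e+7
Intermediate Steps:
s = 19 (s = 3 + (3*5 + 1) = 3 + (15 + 1) = 3 + 16 = 19)
u(d) = 13*d + 13*d²
(u(s) + T(-9, -2 - 1))² = (13*19*(1 + 19) + (-2 - 1)/(-9))² = (13*19*20 - 3*(-⅑))² = (4940 + ⅓)² = (14821/3)² = 219662041/9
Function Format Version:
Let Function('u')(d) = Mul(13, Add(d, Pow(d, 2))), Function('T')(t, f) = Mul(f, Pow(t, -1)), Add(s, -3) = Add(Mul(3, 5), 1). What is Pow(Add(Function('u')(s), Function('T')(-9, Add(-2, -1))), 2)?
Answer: Rational(219662041, 9) ≈ 2.4407e+7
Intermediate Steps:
s = 19 (s = Add(3, Add(Mul(3, 5), 1)) = Add(3, Add(15, 1)) = Add(3, 16) = 19)
Function('u')(d) = Add(Mul(13, d), Mul(13, Pow(d, 2)))
Pow(Add(Function('u')(s), Function('T')(-9, Add(-2, -1))), 2) = Pow(Add(Mul(13, 19, Add(1, 19)), Mul(Add(-2, -1), Pow(-9, -1))), 2) = Pow(Add(Mul(13, 19, 20), Mul(-3, Rational(-1, 9))), 2) = Pow(Add(4940, Rational(1, 3)), 2) = Pow(Rational(14821, 3), 2) = Rational(219662041, 9)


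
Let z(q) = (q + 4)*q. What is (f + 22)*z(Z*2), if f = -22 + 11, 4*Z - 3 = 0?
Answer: 363/4 ≈ 90.750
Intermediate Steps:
Z = ¾ (Z = ¾ + (¼)*0 = ¾ + 0 = ¾ ≈ 0.75000)
f = -11
z(q) = q*(4 + q) (z(q) = (4 + q)*q = q*(4 + q))
(f + 22)*z(Z*2) = (-11 + 22)*(((¾)*2)*(4 + (¾)*2)) = 11*(3*(4 + 3/2)/2) = 11*((3/2)*(11/2)) = 11*(33/4) = 363/4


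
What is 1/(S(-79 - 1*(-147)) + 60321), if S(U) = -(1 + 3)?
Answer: 1/60317 ≈ 1.6579e-5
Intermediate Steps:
S(U) = -4 (S(U) = -1*4 = -4)
1/(S(-79 - 1*(-147)) + 60321) = 1/(-4 + 60321) = 1/60317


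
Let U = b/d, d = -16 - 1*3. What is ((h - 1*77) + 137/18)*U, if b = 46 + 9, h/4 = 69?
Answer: -204545/342 ≈ -598.08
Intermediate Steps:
h = 276 (h = 4*69 = 276)
d = -19 (d = -16 - 3 = -19)
b = 55
U = -55/19 (U = 55/(-19) = 55*(-1/19) = -55/19 ≈ -2.8947)
((h - 1*77) + 137/18)*U = ((276 - 1*77) + 137/18)*(-55/19) = ((276 - 77) + 137*(1/18))*(-55/19) = (199 + 137/18)*(-55/19) = (3719/18)*(-55/19) = -204545/342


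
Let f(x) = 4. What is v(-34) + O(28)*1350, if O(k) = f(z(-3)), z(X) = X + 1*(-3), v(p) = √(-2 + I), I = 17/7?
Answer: 5400 + √21/7 ≈ 5400.7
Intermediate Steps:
I = 17/7 (I = 17*(⅐) = 17/7 ≈ 2.4286)
v(p) = √21/7 (v(p) = √(-2 + 17/7) = √(3/7) = √21/7)
z(X) = -3 + X (z(X) = X - 3 = -3 + X)
O(k) = 4
v(-34) + O(28)*1350 = √21/7 + 4*1350 = √21/7 + 5400 = 5400 + √21/7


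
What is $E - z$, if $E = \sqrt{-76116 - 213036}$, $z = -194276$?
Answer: $194276 + 24 i \sqrt{502} \approx 1.9428 \cdot 10^{5} + 537.73 i$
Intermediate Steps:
$E = 24 i \sqrt{502}$ ($E = \sqrt{-289152} = 24 i \sqrt{502} \approx 537.73 i$)
$E - z = 24 i \sqrt{502} - -194276 = 24 i \sqrt{502} + 194276 = 194276 + 24 i \sqrt{502}$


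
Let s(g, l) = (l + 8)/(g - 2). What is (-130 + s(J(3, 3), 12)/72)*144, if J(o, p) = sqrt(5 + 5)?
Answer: -56120/3 + 20*sqrt(10)/3 ≈ -18686.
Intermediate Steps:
J(o, p) = sqrt(10)
s(g, l) = (8 + l)/(-2 + g)
(-130 + s(J(3, 3), 12)/72)*144 = (-130 + ((8 + 12)/(-2 + sqrt(10)))/72)*144 = (-130 + (20/(-2 + sqrt(10)))*(1/72))*144 = (-130 + 5/(18*(-2 + sqrt(10))))*144 = -18720 + 40/(-2 + sqrt(10))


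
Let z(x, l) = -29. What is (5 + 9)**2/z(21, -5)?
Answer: -196/29 ≈ -6.7586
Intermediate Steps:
(5 + 9)**2/z(21, -5) = (5 + 9)**2/(-29) = 14**2*(-1/29) = 196*(-1/29) = -196/29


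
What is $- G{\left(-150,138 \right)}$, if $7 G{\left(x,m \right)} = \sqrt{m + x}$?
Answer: $- \frac{2 i \sqrt{3}}{7} \approx - 0.49487 i$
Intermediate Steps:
$G{\left(x,m \right)} = \frac{\sqrt{m + x}}{7}$
$- G{\left(-150,138 \right)} = - \frac{\sqrt{138 - 150}}{7} = - \frac{\sqrt{-12}}{7} = - \frac{2 i \sqrt{3}}{7}$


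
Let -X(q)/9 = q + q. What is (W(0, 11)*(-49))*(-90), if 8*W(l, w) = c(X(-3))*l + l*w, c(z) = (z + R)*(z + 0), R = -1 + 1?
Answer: 0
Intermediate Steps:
X(q) = -18*q (X(q) = -9*(q + q) = -18*q)
R = 0
c(z) = z² (c(z) = (z + 0)*(z + 0) = z*z = z²)
W(l, w) = 729*l/2 + l*w/8 (W(l, w) = ((-18*(-3))²*l + l*w)/8 = (54²*l + l*w)/8 = (2916*l + l*w)/8 = 729*l/2 + l*w/8)
(W(0, 11)*(-49))*(-90) = (((⅛)*0*(2916 + 11))*(-49))*(-90) = (((⅛)*0*2927)*(-49))*(-90) = (0*(-49))*(-90) = 0*(-90) = 0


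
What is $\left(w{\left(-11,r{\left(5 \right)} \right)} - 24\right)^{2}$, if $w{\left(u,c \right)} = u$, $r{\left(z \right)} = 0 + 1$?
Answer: $1225$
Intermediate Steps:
$r{\left(z \right)} = 1$
$\left(w{\left(-11,r{\left(5 \right)} \right)} - 24\right)^{2} = \left(-11 - 24\right)^{2} = \left(-35\right)^{2} = 1225$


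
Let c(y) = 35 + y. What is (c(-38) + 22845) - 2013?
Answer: 20829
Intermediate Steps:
(c(-38) + 22845) - 2013 = ((35 - 38) + 22845) - 2013 = (-3 + 22845) - 2013 = 22842 - 2013 = 20829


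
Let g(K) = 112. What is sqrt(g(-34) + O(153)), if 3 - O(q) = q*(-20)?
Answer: 5*sqrt(127) ≈ 56.347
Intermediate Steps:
O(q) = 3 + 20*q (O(q) = 3 - q*(-20) = 3 - (-20)*q = 3 + 20*q)
sqrt(g(-34) + O(153)) = sqrt(112 + (3 + 20*153)) = sqrt(112 + (3 + 3060)) = sqrt(112 + 3063) = sqrt(3175) = 5*sqrt(127)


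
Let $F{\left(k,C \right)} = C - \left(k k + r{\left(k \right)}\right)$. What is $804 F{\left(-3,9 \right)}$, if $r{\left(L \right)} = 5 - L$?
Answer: $-6432$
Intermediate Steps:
$F{\left(k,C \right)} = -5 + C + k - k^{2}$ ($F{\left(k,C \right)} = C - \left(k k - \left(-5 + k\right)\right) = C - \left(k^{2} - \left(-5 + k\right)\right) = C - \left(5 + k^{2} - k\right) = -5 + C + k - k^{2}$)
$804 F{\left(-3,9 \right)} = 804 \left(-5 + 9 - 3 - \left(-3\right)^{2}\right) = 804 \left(-5 + 9 - 3 - 9\right) = 804 \left(-8\right) = -6432$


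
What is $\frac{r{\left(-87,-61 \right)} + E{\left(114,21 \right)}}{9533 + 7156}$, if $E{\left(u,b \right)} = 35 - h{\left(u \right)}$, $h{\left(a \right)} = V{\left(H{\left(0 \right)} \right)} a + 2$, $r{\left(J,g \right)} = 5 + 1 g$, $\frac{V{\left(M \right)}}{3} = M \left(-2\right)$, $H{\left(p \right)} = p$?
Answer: $- \frac{23}{16689} \approx -0.0013782$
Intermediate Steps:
$V{\left(M \right)} = - 6 M$ ($V{\left(M \right)} = 3 M \left(-2\right) = 3 \left(- 2 M\right) = - 6 M$)
$r{\left(J,g \right)} = 5 + g$
$h{\left(a \right)} = 2$ ($h{\left(a \right)} = \left(-6\right) 0 a + 2 = 0 a + 2 = 0 + 2 = 2$)
$E{\left(u,b \right)} = 33$ ($E{\left(u,b \right)} = 35 - 2 = 33$)
$\frac{r{\left(-87,-61 \right)} + E{\left(114,21 \right)}}{9533 + 7156} = \frac{\left(5 - 61\right) + 33}{9533 + 7156} = \frac{-56 + 33}{16689} = \left(-23\right) \frac{1}{16689} = - \frac{23}{16689}$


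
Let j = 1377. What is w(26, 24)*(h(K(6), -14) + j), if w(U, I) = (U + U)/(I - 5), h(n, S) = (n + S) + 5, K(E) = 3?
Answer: 71292/19 ≈ 3752.2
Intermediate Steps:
h(n, S) = 5 + S + n (h(n, S) = (S + n) + 5 = 5 + S + n)
w(U, I) = 2*U/(-5 + I) (w(U, I) = (2*U)/(-5 + I) = 2*U/(-5 + I))
w(26, 24)*(h(K(6), -14) + j) = (2*26/(-5 + 24))*((5 - 14 + 3) + 1377) = (2*26/19)*(-6 + 1377) = (2*26*(1/19))*1371 = (52/19)*1371 = 71292/19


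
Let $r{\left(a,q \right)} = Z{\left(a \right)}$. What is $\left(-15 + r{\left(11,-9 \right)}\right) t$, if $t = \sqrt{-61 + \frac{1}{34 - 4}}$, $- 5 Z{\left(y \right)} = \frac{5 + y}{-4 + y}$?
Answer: $- \frac{541 i \sqrt{54870}}{1050} \approx - 120.69 i$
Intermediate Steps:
$Z{\left(y \right)} = - \frac{5 + y}{5 \left(-4 + y\right)}$ ($Z{\left(y \right)} = - \frac{\left(5 + y\right) \frac{1}{-4 + y}}{5} = - \frac{\frac{1}{-4 + y} \left(5 + y\right)}{5} = - \frac{5 + y}{5 \left(-4 + y\right)}$)
$r{\left(a,q \right)} = \frac{-5 - a}{5 \left(-4 + a\right)}$
$t = \frac{i \sqrt{54870}}{30}$ ($t = \sqrt{-61 + \frac{1}{30}} = \sqrt{- \frac{1829}{30}} = \frac{i \sqrt{54870}}{30} \approx 7.8081 i$)
$\left(-15 + r{\left(11,-9 \right)}\right) t = \left(-15 + \frac{-5 - 11}{5 \left(-4 + 11\right)}\right) \frac{i \sqrt{54870}}{30} = \left(-15 + \frac{-5 - 11}{5 \cdot 7}\right) \frac{i \sqrt{54870}}{30} = \left(-15 + \frac{1}{5} \cdot \frac{1}{7} \left(-16\right)\right) \frac{i \sqrt{54870}}{30} = \left(-15 - \frac{16}{35}\right) \frac{i \sqrt{54870}}{30} = - \frac{541 \frac{i \sqrt{54870}}{30}}{35} = - \frac{541 i \sqrt{54870}}{1050}$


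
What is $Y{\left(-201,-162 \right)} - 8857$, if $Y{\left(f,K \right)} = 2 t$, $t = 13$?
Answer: $-8831$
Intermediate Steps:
$Y{\left(f,K \right)} = 26$ ($Y{\left(f,K \right)} = 2 \cdot 13 = 26$)
$Y{\left(-201,-162 \right)} - 8857 = 26 - 8857 = -8831$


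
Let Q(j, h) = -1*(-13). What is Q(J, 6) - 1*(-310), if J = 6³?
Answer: 323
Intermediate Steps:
J = 216
Q(j, h) = 13
Q(J, 6) - 1*(-310) = 13 - 1*(-310) = 13 + 310 = 323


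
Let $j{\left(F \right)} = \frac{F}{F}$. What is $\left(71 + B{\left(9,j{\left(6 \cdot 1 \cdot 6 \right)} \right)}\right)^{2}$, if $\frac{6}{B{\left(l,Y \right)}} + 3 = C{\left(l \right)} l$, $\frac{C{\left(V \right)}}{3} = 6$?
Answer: $\frac{14175225}{2809} \approx 5046.4$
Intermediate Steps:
$C{\left(V \right)} = 18$ ($C{\left(V \right)} = 3 \cdot 6 = 18$)
$j{\left(F \right)} = 1$
$B{\left(l,Y \right)} = \frac{6}{-3 + 18 l}$
$\left(71 + B{\left(9,j{\left(6 \cdot 1 \cdot 6 \right)} \right)}\right)^{2} = \left(71 + \frac{2}{-1 + 6 \cdot 9}\right)^{2} = \left(71 + \frac{2}{-1 + 54}\right)^{2} = \left(71 + \frac{2}{53}\right)^{2} = \left(\frac{3765}{53}\right)^{2} = \frac{14175225}{2809}$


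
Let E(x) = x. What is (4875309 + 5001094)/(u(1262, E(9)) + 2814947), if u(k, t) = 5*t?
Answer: 9876403/2814992 ≈ 3.5085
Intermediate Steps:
(4875309 + 5001094)/(u(1262, E(9)) + 2814947) = (4875309 + 5001094)/(5*9 + 2814947) = 9876403/(45 + 2814947) = 9876403/2814992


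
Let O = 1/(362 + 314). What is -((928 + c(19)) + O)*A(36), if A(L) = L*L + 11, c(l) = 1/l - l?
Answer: -15260389537/12844 ≈ -1.1881e+6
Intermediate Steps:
O = 1/676 ≈ 0.0014793
A(L) = 11 + L² (A(L) = L² + 11 = 11 + L²)
-((928 + c(19)) + O)*A(36) = -((928 + (1/19 - 1*19)) + 1/676)*(11 + 36²) = -((928 + (1/19 - 19)) + 1/676)*(11 + 1296) = -((928 - 360/19) + 1/676)*1307 = -(17272/19 + 1/676)*1307 = -11675891*1307/12844 = -1*15260389537/12844 = -15260389537/12844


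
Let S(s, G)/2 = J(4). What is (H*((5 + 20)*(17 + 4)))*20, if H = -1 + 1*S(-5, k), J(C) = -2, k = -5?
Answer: -52500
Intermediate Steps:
S(s, G) = -4 (S(s, G) = 2*(-2) = -4)
H = -5 (H = -1 + 1*(-4) = -1 - 4 = -5)
(H*((5 + 20)*(17 + 4)))*20 = -5*(5 + 20)*(17 + 4)*20 = -125*21*20 = -5*525*20 = -2625*20 = -52500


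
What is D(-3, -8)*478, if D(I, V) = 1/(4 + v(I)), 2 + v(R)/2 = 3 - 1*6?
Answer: -239/3 ≈ -79.667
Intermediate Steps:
v(R) = -10 (v(R) = -4 + 2*(3 - 1*6) = -4 + 2*(3 - 6) = -4 + 2*(-3) = -4 - 6 = -10)
D(I, V) = -⅙ (D(I, V) = 1/(4 - 10) = 1/(-6) = -⅙)
D(-3, -8)*478 = -⅙*478 = -239/3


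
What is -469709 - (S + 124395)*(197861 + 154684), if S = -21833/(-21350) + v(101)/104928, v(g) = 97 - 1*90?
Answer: -467838206041093293/10667680 ≈ -4.3856e+10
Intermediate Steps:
v(g) = 7 (v(g) = 97 - 90 = 7)
S = 163645891/160015200 (S = -21833/(-21350) + 7/104928 = -21833*(-1/21350) + 7*(1/104928) = 3119/3050 + 7/104928 = 163645891/160015200 ≈ 1.0227)
-469709 - (S + 124395)*(197861 + 154684) = -469709 - (163645891/160015200 + 124395)*(197861 + 154684) = -469709 - 19905254449891*352545/160015200 = -469709 - 1*467833195335788173/10667680 = -469709 - 467833195335788173/10667680 = -467838206041093293/10667680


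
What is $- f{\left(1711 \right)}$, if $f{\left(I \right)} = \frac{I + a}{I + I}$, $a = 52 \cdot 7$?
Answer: $- \frac{2075}{3422} \approx -0.60637$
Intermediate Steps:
$a = 364$
$f{\left(I \right)} = \frac{364 + I}{2 I}$ ($f{\left(I \right)} = \frac{I + 364}{I + I} = \frac{364 + I}{2 I}$)
$- f{\left(1711 \right)} = - \frac{364 + 1711}{2 \cdot 1711} = - \frac{2075}{2 \cdot 1711} = \left(-1\right) \frac{2075}{3422} = - \frac{2075}{3422}$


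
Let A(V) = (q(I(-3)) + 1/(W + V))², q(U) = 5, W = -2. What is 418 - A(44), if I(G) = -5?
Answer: 692831/1764 ≈ 392.76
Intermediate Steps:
A(V) = (5 + 1/(-2 + V))²
418 - A(44) = 418 - (-9 + 5*44)²/(-2 + 44)² = 418 - (-9 + 220)²/42² = 418 - 211²/1764 = 418 - 44521/1764 = 692831/1764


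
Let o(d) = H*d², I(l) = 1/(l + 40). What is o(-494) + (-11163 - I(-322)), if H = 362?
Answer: 24909023059/282 ≈ 8.8330e+7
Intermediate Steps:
I(l) = 1/(40 + l)
o(d) = 362*d²
o(-494) + (-11163 - I(-322)) = 362*(-494)² + (-11163 - 1/(40 - 322)) = 362*244036 + (-11163 - 1/(-282)) = 88341032 + (-11163 - 1*(-1/282)) = 88341032 + (-11163 + 1/282) = 88341032 - 3147965/282 = 24909023059/282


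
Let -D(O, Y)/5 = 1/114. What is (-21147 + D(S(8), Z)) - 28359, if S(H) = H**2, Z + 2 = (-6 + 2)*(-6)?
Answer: -5643689/114 ≈ -49506.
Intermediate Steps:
Z = 22 (Z = -2 + (-6 + 2)*(-6) = -2 - 4*(-6) = -2 + 24 = 22)
D(O, Y) = -5/114
(-21147 + D(S(8), Z)) - 28359 = (-21147 - 5/114) - 28359 = -2410763/114 - 28359 = -5643689/114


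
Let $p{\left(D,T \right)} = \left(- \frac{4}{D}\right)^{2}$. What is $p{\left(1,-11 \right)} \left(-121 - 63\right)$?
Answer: $-2944$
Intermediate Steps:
$p{\left(D,T \right)} = \frac{16}{D^{2}}$
$p{\left(1,-11 \right)} \left(-121 - 63\right) = 16 \cdot 1^{-2} \left(-121 - 63\right) = 16 \cdot 1 \left(-184\right) = 16 \left(-184\right) = -2944$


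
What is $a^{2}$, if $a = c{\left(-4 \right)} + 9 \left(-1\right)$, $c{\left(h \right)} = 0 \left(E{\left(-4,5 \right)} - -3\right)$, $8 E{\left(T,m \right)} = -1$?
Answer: $81$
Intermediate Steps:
$E{\left(T,m \right)} = - \frac{1}{8}$ ($E{\left(T,m \right)} = \frac{1}{8} \left(-1\right) = - \frac{1}{8}$)
$c{\left(h \right)} = 0$ ($c{\left(h \right)} = 0 \left(- \frac{1}{8} - -3\right) = 0 \left(- \frac{1}{8} + 3\right) = 0 \cdot \frac{23}{8} = 0$)
$a = -9$ ($a = 0 + 9 \left(-1\right) = 0 - 9 = -9$)
$a^{2} = \left(-9\right)^{2} = 81$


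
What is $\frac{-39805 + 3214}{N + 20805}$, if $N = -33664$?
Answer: $\frac{36591}{12859} \approx 2.8456$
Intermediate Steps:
$\frac{-39805 + 3214}{N + 20805} = \frac{-39805 + 3214}{-33664 + 20805} = - \frac{36591}{-12859} = \left(-36591\right) \left(- \frac{1}{12859}\right) = \frac{36591}{12859}$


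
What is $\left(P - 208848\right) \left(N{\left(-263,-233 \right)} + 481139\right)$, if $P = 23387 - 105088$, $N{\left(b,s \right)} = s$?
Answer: $-139726757394$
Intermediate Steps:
$P = -81701$
$\left(P - 208848\right) \left(N{\left(-263,-233 \right)} + 481139\right) = \left(-81701 - 208848\right) \left(-233 + 481139\right) = \left(-290549\right) 480906 = -139726757394$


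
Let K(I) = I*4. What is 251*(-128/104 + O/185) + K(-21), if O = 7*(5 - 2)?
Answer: -876457/2405 ≈ -364.43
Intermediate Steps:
K(I) = 4*I
O = 21 (O = 7*3 = 21)
251*(-128/104 + O/185) + K(-21) = 251*(-128/104 + 21/185) + 4*(-21) = 251*(-128*1/104 + 21*(1/185)) - 84 = 251*(-16/13 + 21/185) - 84 = 251*(-2687/2405) - 84 = -674437/2405 - 84 = -876457/2405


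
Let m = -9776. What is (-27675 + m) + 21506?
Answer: -15945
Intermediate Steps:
(-27675 + m) + 21506 = (-27675 - 9776) + 21506 = -37451 + 21506 = -15945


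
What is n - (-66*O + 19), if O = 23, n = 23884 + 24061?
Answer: 49444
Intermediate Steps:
n = 47945
n - (-66*O + 19) = 47945 - (-66*23 + 19) = 47945 - (-1518 + 19) = 47945 - 1*(-1499) = 47945 + 1499 = 49444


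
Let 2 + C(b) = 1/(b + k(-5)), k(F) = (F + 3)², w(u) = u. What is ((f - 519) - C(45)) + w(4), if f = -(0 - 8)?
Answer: -24746/49 ≈ -505.02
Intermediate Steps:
k(F) = (3 + F)²
f = 8 (f = -1*(-8) = 8)
C(b) = -2 + 1/(4 + b) (C(b) = -2 + 1/(b + (3 - 5)²) = -2 + 1/(b + (-2)²) = -2 + 1/(b + 4) = -2 + 1/(4 + b))
((f - 519) - C(45)) + w(4) = ((8 - 519) - (-7 - 2*45)/(4 + 45)) + 4 = (-511 - (-7 - 90)/49) + 4 = (-511 - (-97)/49) + 4 = (-511 - 1*(-97/49)) + 4 = (-511 + 97/49) + 4 = -24942/49 + 4 = -24746/49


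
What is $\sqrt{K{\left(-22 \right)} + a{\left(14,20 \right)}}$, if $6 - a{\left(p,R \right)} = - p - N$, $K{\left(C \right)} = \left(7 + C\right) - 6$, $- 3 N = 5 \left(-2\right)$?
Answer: $\frac{\sqrt{21}}{3} \approx 1.5275$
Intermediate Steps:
$N = \frac{10}{3}$ ($N = - \frac{5 \left(-2\right)}{3} = \left(- \frac{1}{3}\right) \left(-10\right) = \frac{10}{3} \approx 3.3333$)
$K{\left(C \right)} = 1 + C$
$a{\left(p,R \right)} = \frac{28}{3} + p$ ($a{\left(p,R \right)} = 6 - \left(- p - \frac{10}{3}\right) = 6 - \left(- \frac{10}{3} - p\right) = 6 + \left(\frac{10}{3} + p\right) = \frac{28}{3} + p$)
$\sqrt{K{\left(-22 \right)} + a{\left(14,20 \right)}} = \sqrt{\left(1 - 22\right) + \left(\frac{28}{3} + 14\right)} = \sqrt{-21 + \frac{70}{3}} = \sqrt{\frac{7}{3}} = \frac{\sqrt{21}}{3}$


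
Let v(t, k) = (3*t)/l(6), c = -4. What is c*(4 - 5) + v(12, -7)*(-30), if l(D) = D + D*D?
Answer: -152/7 ≈ -21.714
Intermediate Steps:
l(D) = D + D²
v(t, k) = t/14 (v(t, k) = (3*t)/((6*(1 + 6))) = (3*t)/((6*7)) = (3*t)/42 = (3*t)*(1/42) = t/14)
c*(4 - 5) + v(12, -7)*(-30) = -4*(4 - 5) + ((1/14)*12)*(-30) = -4*(-1) + (6/7)*(-30) = 4 - 180/7 = -152/7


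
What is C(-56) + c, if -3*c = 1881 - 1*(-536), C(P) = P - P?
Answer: -2417/3 ≈ -805.67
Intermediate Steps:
C(P) = 0
c = -2417/3 (c = -(1881 - 1*(-536))/3 = -(1881 + 536)/3 = -⅓*2417 = -2417/3 ≈ -805.67)
C(-56) + c = 0 - 2417/3 = -2417/3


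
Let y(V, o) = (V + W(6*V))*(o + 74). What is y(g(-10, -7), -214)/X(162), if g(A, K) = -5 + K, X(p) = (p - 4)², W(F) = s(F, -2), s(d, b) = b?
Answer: 490/6241 ≈ 0.078513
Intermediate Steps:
W(F) = -2
X(p) = (-4 + p)²
y(V, o) = (-2 + V)*(74 + o) (y(V, o) = (V - 2)*(o + 74) = (-2 + V)*(74 + o))
y(g(-10, -7), -214)/X(162) = (-148 - 2*(-214) + 74*(-5 - 7) + (-5 - 7)*(-214))/((-4 + 162)²) = (-148 + 428 + 74*(-12) - 12*(-214))/(158²) = (-148 + 428 - 888 + 2568)/24964 = 1960*(1/24964) = 490/6241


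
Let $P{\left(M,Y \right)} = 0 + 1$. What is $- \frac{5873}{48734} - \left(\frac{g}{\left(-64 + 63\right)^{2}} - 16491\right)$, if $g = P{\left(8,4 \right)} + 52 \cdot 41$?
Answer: $\frac{99959557}{6962} \approx 14358.0$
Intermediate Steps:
$P{\left(M,Y \right)} = 1$
$g = 2133$ ($g = 1 + 52 \cdot 41 = 1 + 2132 = 2133$)
$- \frac{5873}{48734} - \left(\frac{g}{\left(-64 + 63\right)^{2}} - 16491\right) = - \frac{5873}{48734} - \left(\frac{2133}{\left(-64 + 63\right)^{2}} - 16491\right) = \left(-5873\right) \frac{1}{48734} - \left(\frac{2133}{\left(-1\right)^{2}} - 16491\right) = - \frac{839}{6962} - \left(\frac{2133}{1} - 16491\right) = - \frac{839}{6962} - \left(2133 \cdot 1 - 16491\right) = - \frac{839}{6962} - \left(2133 - 16491\right) = - \frac{839}{6962} - -14358 = - \frac{839}{6962} + 14358 = \frac{99959557}{6962}$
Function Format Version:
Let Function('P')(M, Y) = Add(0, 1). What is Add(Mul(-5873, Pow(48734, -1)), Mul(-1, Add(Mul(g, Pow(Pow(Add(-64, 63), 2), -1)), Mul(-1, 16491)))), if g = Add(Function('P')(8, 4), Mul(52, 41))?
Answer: Rational(99959557, 6962) ≈ 14358.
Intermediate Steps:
Function('P')(M, Y) = 1
g = 2133 (g = Add(1, Mul(52, 41)) = Add(1, 2132) = 2133)
Add(Mul(-5873, Pow(48734, -1)), Mul(-1, Add(Mul(g, Pow(Pow(Add(-64, 63), 2), -1)), Mul(-1, 16491)))) = Add(Mul(-5873, Pow(48734, -1)), Mul(-1, Add(Mul(2133, Pow(Pow(Add(-64, 63), 2), -1)), Mul(-1, 16491)))) = Add(Mul(-5873, Rational(1, 48734)), Mul(-1, Add(Mul(2133, Pow(Pow(-1, 2), -1)), -16491))) = Add(Rational(-839, 6962), Mul(-1, Add(Mul(2133, Pow(1, -1)), -16491))) = Add(Rational(-839, 6962), Mul(-1, Add(Mul(2133, 1), -16491))) = Add(Rational(-839, 6962), Mul(-1, Add(2133, -16491))) = Add(Rational(-839, 6962), Mul(-1, -14358)) = Add(Rational(-839, 6962), 14358) = Rational(99959557, 6962)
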